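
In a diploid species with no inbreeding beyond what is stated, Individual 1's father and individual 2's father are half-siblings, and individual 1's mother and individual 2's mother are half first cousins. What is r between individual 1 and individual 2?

0.078125

Independent pedigree routes through distinct common ancestors add.
Individual 1 and individual 2 are related in two ways: half first cousins through their fathers (r = 1/16) and half second cousins through their mothers (r = 1/64).
r = 1/16 + 1/64 = 0.078125.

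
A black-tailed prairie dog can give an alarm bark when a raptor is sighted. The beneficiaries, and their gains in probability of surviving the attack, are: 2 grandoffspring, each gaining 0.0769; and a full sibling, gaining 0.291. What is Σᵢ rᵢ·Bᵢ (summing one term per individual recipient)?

r to a grandoffspring = 0.25 (two parent–offspring links: r = (1/2)^2 = 1/4).
r to a full sibling = 0.5 (full sibs share both parents — two paths of length 2: r = 2·(1/2)^2 = 1/2).
Summing one r·B term per recipient: 2·0.25·0.0769 + 1·0.5·0.291 = 0.18395.

0.18395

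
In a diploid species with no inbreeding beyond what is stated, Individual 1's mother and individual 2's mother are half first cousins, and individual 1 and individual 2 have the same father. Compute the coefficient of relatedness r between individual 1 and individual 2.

0.265625

With two independent routes of shared ancestry, r is the sum of the two contributions.
Individual 1 and individual 2 are related in two ways: half second cousins through their mothers (r = 1/64) and half-sibs through their shared father (r = 1/4).
r = 1/64 + 1/4 = 17/64 = 0.265625.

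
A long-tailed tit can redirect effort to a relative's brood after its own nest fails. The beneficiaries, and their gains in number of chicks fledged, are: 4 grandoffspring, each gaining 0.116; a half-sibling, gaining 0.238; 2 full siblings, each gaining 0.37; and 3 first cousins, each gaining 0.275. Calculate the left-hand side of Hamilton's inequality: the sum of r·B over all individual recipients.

r to a grandoffspring = 1/4 (two parent–offspring links: r = (1/2)^2 = 1/4).
r to a half-sibling = 0.25 (half-sibs share one parent — one path of length 2: r = (1/2)^2 = 1/4).
r to a full sibling = 1/2 (full sibs share both parents — two paths of length 2: r = 2·(1/2)^2 = 1/2).
r to a first cousin = 0.125 (first cousins share one grandparent pair — two paths of length 4: r = 2·(1/2)^4 = 1/8).
Summing one r·B term per recipient: 4·0.25·0.116 + 1·0.25·0.238 + 2·0.5·0.37 + 3·0.125·0.275 = 0.648625.

0.648625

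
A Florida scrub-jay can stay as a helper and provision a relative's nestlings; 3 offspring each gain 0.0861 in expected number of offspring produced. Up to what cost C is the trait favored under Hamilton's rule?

0.12915

r to an offspring = 0.5 (one parent–offspring link: r = (1/2)^1 = 1/2).
Hamilton's rule: n·r·B > C, so the trait is favored while C < n·r·B = 3·0.5·0.0861 = 0.12915.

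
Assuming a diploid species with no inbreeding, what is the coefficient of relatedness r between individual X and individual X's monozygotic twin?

1

Each parent–offspring link contributes a factor of 1/2, and independent paths through distinct common ancestors add.
Monozygotic twins share every allele identical by descent: r = 1.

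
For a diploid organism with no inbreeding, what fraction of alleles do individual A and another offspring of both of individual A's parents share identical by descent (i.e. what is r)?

0.5

Each parent–offspring link contributes a factor of 1/2, and independent paths through distinct common ancestors add.
Full sibs share both parents — two paths of length 2: r = 2·(1/2)^2 = 1/2.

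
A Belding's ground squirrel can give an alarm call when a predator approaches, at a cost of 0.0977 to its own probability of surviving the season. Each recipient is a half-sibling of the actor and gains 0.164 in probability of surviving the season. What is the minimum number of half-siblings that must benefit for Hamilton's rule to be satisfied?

r to a half-sibling = 1/4 (half-sibs share one parent — one path of length 2: r = (1/2)^2 = 1/4).
Hamilton's rule: n·r·B > C  ⇒  n > C/(r·B) = 0.0977/(0.25·0.164) = 2.383.
The smallest integer exceeding 2.383 is 3.

3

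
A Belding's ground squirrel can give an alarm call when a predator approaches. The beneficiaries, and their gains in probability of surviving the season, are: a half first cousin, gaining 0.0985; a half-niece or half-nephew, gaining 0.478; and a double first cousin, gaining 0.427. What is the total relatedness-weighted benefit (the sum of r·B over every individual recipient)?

r to a half first cousin = 0.0625 (half first cousins share one grandparent — one path of length 4: r = (1/2)^4 = 1/16).
r to a half-niece or half-nephew = 0.125 (half-aunt/uncle↔niece/nephew: one path of length 3: r = (1/2)^3 = 1/8).
r to a double first cousin = 0.25 (double first cousins share both grandparent pairs — four paths of length 4: r = 4·(1/2)^4 = 1/4).
Summing one r·B term per recipient: 1·0.0625·0.0985 + 1·0.125·0.478 + 1·0.25·0.427 = 0.17265625.

0.17265625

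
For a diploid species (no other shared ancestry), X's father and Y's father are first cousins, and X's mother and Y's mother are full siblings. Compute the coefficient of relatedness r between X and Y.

Relatedness sums over independent paths through distinct common ancestors.
X and Y are related in two ways: second cousins through their fathers (r = 1/32) and first cousins through their mothers (r = 1/8).
r = 1/32 + 1/8 = 0.15625.

0.15625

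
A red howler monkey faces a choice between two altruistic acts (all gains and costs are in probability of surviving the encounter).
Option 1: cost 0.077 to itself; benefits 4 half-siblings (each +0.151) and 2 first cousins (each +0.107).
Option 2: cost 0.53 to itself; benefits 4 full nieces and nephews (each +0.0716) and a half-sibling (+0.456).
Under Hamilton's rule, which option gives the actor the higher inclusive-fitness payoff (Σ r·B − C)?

Option 1

Option 1: r to a half-sibling = 0.25.
Option 1: r to a first cousin = 0.125.
Option 1: Σ r·B − C = (4·0.25·0.151 + 2·0.125·0.107) − 0.077 = 0.10075.
Option 2: r to a full niece or nephew = 0.25.
Option 2: r to a half-sibling = 0.25.
Option 2: Σ r·B − C = (4·0.25·0.0716 + 1·0.25·0.456) − 0.53 = -0.3444.
Option 1 has the higher net inclusive-fitness payoff.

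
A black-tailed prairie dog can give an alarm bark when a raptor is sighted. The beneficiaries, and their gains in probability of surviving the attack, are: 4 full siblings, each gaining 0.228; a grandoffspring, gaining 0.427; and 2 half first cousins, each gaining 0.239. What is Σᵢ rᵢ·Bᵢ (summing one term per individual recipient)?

r to a full sibling = 0.5 (full sibs share both parents — two paths of length 2: r = 2·(1/2)^2 = 1/2).
r to a grandoffspring = 0.25 (two parent–offspring links: r = (1/2)^2 = 1/4).
r to a half first cousin = 1/16 (half first cousins share one grandparent — one path of length 4: r = (1/2)^4 = 1/16).
Summing one r·B term per recipient: 4·0.5·0.228 + 1·0.25·0.427 + 2·0.0625·0.239 = 0.592625.

0.592625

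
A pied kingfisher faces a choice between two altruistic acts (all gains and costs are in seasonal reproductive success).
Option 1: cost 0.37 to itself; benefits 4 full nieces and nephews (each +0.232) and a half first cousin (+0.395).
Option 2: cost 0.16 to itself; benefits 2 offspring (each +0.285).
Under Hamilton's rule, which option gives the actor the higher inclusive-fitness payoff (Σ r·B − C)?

Option 1: r to a full niece or nephew = 0.25.
Option 1: r to a half first cousin = 0.0625.
Option 1: Σ r·B − C = (4·0.25·0.232 + 1·0.0625·0.395) − 0.37 = -0.1133125.
Option 2: r to an offspring = 0.5.
Option 2: Σ r·B − C = (2·0.5·0.285) − 0.16 = 0.125.
Option 2 has the higher net inclusive-fitness payoff.

Option 2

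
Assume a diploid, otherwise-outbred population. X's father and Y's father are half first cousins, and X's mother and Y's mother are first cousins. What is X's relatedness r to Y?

0.046875

Independent pedigree routes through distinct common ancestors add.
X and Y are related in two ways: half second cousins through their fathers (r = 1/64) and second cousins through their mothers (r = 1/32).
r = 1/64 + 1/32 = 0.046875.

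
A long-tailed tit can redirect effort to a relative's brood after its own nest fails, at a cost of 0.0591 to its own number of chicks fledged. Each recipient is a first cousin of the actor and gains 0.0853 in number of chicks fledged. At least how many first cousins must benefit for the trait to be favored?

6

r to a first cousin = 0.125 (first cousins share one grandparent pair — two paths of length 4: r = 2·(1/2)^4 = 1/8).
Hamilton's rule: n·r·B > C  ⇒  n > C/(r·B) = 0.0591/(0.125·0.0853) = 5.543.
The smallest integer exceeding 5.543 is 6.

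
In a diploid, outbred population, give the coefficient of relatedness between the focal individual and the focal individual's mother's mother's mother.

0.125

Each parent–offspring link contributes a factor of 1/2, and independent paths through distinct common ancestors add.
Three parent–offspring links: r = (1/2)^3 = 1/8.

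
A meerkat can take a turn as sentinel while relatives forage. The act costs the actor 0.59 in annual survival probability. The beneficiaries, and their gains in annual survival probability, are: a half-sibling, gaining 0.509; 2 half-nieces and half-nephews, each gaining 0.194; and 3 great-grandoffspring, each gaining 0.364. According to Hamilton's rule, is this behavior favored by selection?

No

Hamilton's rule: the trait is favored when the sum of r·B over every recipient exceeds the actor's cost C.
r to a half-sibling = 0.25 (half-sibs share one parent — one path of length 2: r = (1/2)^2 = 1/4).
r to a half-niece or half-nephew = 0.125 (half-aunt/uncle↔niece/nephew: one path of length 3: r = (1/2)^3 = 1/8).
r to a great-grandoffspring = 1/8 (three parent–offspring links: r = (1/2)^3 = 1/8).
Summing one r·B term per recipient: 1·0.25·0.509 + 2·0.125·0.194 + 3·0.125·0.364 = 0.31225.
0.31225 < 0.59: the indirect benefit is less than the cost.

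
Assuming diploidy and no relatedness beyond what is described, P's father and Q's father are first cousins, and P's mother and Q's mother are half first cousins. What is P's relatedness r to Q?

Wright's path rule: contributions from independent ancestry routes add.
P and Q are related in two ways: second cousins through their fathers (r = 1/32) and half second cousins through their mothers (r = 1/64).
r = 1/32 + 1/64 = 3/64 = 0.046875.

0.046875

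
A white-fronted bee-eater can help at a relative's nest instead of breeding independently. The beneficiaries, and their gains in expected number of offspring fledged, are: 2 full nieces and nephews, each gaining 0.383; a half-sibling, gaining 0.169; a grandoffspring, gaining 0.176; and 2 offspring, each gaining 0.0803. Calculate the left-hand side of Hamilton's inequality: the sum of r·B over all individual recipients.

0.35805

r to a full niece or nephew = 1/4 (full aunt/uncle↔niece/nephew: two paths of length 3 through the shared grandparent pair: r = 2·(1/2)^3 = 1/4).
r to a half-sibling = 0.25 (half-sibs share one parent — one path of length 2: r = (1/2)^2 = 1/4).
r to a grandoffspring = 0.25 (two parent–offspring links: r = (1/2)^2 = 1/4).
r to an offspring = 1/2 (one parent–offspring link: r = (1/2)^1 = 1/2).
Summing one r·B term per recipient: 2·0.25·0.383 + 1·0.25·0.169 + 1·0.25·0.176 + 2·0.5·0.0803 = 0.35805.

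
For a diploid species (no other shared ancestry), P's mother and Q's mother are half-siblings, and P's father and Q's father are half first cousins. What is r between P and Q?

Independent pedigree routes through distinct common ancestors add.
P and Q are related in two ways: half first cousins through their mothers (r = 1/16) and half second cousins through their fathers (r = 1/64).
r = 1/16 + 1/64 = 5/64 = 0.078125.

0.078125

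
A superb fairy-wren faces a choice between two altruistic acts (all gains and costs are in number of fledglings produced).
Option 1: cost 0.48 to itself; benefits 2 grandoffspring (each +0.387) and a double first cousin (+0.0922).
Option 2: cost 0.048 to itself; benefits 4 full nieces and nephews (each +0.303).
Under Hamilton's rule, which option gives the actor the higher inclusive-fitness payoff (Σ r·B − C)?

Option 1: r to a grandoffspring = 0.25.
Option 1: r to a double first cousin = 0.25.
Option 1: Σ r·B − C = (2·0.25·0.387 + 1·0.25·0.0922) − 0.48 = -0.26345.
Option 2: r to a full niece or nephew = 0.25.
Option 2: Σ r·B − C = (4·0.25·0.303) − 0.048 = 0.255.
Option 2 has the higher net inclusive-fitness payoff.

Option 2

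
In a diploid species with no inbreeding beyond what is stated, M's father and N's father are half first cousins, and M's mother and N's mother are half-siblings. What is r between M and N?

0.078125

Wright's path rule: contributions from independent ancestry routes add.
M and N are related in two ways: half second cousins through their fathers (r = 1/64) and half first cousins through their mothers (r = 1/16).
r = 1/64 + 1/16 = 0.078125.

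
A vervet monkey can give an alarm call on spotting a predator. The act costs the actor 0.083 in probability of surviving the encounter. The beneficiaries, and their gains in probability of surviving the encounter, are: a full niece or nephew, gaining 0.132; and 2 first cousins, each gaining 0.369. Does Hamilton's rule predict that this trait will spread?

Yes

Hamilton's rule: the trait is favored when the sum of r·B over every recipient exceeds the actor's cost C.
r to a full niece or nephew = 1/4 (full aunt/uncle↔niece/nephew: two paths of length 3 through the shared grandparent pair: r = 2·(1/2)^3 = 1/4).
r to a first cousin = 1/8 (first cousins share one grandparent pair — two paths of length 4: r = 2·(1/2)^4 = 1/8).
Summing one r·B term per recipient: 1·0.25·0.132 + 2·0.125·0.369 = 0.12525.
0.12525 > 0.083: the indirect benefit exceeds the cost.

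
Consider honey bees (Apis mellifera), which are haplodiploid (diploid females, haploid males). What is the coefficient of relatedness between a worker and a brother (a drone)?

Her haploid brother carries none of their father's genes and a random half of their mother's genome; that half matches the maternal half of her own genome with probability 1/2: r = 1/2 · 1/2 = 1/4.

0.25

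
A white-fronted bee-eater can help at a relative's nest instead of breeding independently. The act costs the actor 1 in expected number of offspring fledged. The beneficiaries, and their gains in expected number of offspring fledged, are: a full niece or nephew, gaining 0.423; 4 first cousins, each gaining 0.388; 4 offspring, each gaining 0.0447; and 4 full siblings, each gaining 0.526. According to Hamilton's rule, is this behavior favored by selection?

Yes

Hamilton's rule: the trait is favored when the sum of r·B over every recipient exceeds the actor's cost C.
r to a full niece or nephew = 0.25 (full aunt/uncle↔niece/nephew: two paths of length 3 through the shared grandparent pair: r = 2·(1/2)^3 = 1/4).
r to a first cousin = 1/8 (first cousins share one grandparent pair — two paths of length 4: r = 2·(1/2)^4 = 1/8).
r to an offspring = 1/2 (one parent–offspring link: r = (1/2)^1 = 1/2).
r to a full sibling = 0.5 (full sibs share both parents — two paths of length 2: r = 2·(1/2)^2 = 1/2).
Summing one r·B term per recipient: 1·0.25·0.423 + 4·0.125·0.388 + 4·0.5·0.0447 + 4·0.5·0.526 = 1.44115.
1.44115 > 1: the indirect benefit exceeds the cost.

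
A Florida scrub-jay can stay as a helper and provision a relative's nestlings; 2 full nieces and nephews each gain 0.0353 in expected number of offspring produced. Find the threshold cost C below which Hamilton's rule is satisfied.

0.01765

r to a full niece or nephew = 0.25 (full aunt/uncle↔niece/nephew: two paths of length 3 through the shared grandparent pair: r = 2·(1/2)^3 = 1/4).
Hamilton's rule: n·r·B > C, so the trait is favored while C < n·r·B = 2·0.25·0.0353 = 0.01765.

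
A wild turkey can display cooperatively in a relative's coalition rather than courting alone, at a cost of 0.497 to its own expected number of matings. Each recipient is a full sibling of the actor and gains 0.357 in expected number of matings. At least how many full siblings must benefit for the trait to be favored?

3

r to a full sibling = 1/2 (full sibs share both parents — two paths of length 2: r = 2·(1/2)^2 = 1/2).
Hamilton's rule: n·r·B > C  ⇒  n > C/(r·B) = 0.497/(0.5·0.357) = 2.784.
The smallest integer exceeding 2.784 is 3.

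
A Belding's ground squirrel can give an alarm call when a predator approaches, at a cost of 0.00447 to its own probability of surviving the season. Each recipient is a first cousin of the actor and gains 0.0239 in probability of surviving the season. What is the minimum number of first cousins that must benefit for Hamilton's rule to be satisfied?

2

r to a first cousin = 1/8 (first cousins share one grandparent pair — two paths of length 4: r = 2·(1/2)^4 = 1/8).
Hamilton's rule: n·r·B > C  ⇒  n > C/(r·B) = 0.00447/(0.125·0.0239) = 1.496.
The smallest integer exceeding 1.496 is 2.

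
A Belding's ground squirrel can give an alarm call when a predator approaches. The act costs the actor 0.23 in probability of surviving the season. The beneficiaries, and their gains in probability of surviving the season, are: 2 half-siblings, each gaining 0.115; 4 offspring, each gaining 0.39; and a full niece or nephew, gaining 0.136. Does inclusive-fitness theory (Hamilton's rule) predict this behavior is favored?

Yes

Hamilton's rule: the trait is favored when the sum of r·B over every recipient exceeds the actor's cost C.
r to a half-sibling = 1/4 (half-sibs share one parent — one path of length 2: r = (1/2)^2 = 1/4).
r to an offspring = 1/2 (one parent–offspring link: r = (1/2)^1 = 1/2).
r to a full niece or nephew = 0.25 (full aunt/uncle↔niece/nephew: two paths of length 3 through the shared grandparent pair: r = 2·(1/2)^3 = 1/4).
Summing one r·B term per recipient: 2·0.25·0.115 + 4·0.5·0.39 + 1·0.25·0.136 = 0.8715.
0.8715 > 0.23: the indirect benefit exceeds the cost.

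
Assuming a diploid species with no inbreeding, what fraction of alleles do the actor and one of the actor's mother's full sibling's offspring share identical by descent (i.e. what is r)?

0.125

Each parent–offspring link contributes a factor of 1/2, and independent paths through distinct common ancestors add.
First cousins share one grandparent pair — two paths of length 4: r = 2·(1/2)^4 = 1/8.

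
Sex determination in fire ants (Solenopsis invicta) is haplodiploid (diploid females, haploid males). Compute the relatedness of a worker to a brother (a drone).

0.25

Her haploid brother carries none of their father's genes and a random half of their mother's genome; that half matches the maternal half of her own genome with probability 1/2: r = 1/2 · 1/2 = 1/4.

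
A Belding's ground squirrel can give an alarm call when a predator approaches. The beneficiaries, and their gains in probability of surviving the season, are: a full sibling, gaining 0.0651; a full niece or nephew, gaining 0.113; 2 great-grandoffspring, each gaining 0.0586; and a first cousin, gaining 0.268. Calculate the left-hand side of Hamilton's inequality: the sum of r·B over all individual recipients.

r to a full sibling = 1/2 (full sibs share both parents — two paths of length 2: r = 2·(1/2)^2 = 1/2).
r to a full niece or nephew = 0.25 (full aunt/uncle↔niece/nephew: two paths of length 3 through the shared grandparent pair: r = 2·(1/2)^3 = 1/4).
r to a great-grandoffspring = 1/8 (three parent–offspring links: r = (1/2)^3 = 1/8).
r to a first cousin = 0.125 (first cousins share one grandparent pair — two paths of length 4: r = 2·(1/2)^4 = 1/8).
Summing one r·B term per recipient: 1·0.5·0.0651 + 1·0.25·0.113 + 2·0.125·0.0586 + 1·0.125·0.268 = 0.10895.

0.10895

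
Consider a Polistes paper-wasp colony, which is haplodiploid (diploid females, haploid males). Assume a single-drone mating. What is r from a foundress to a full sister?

0.75

Haplodiploid full sisters inherit their father's entire haploid genome identically (contributing 1/2) and on average half of their mother's contribution (1/2 · 1/2 = 1/4); r = 1/2 + 1/4 = 3/4.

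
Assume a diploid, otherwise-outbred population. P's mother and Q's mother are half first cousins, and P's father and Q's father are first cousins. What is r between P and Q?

0.046875

With two independent routes of shared ancestry, r is the sum of the two contributions.
P and Q are related in two ways: half second cousins through their mothers (r = 1/64) and second cousins through their fathers (r = 1/32).
r = 1/64 + 1/32 = 3/64 = 0.046875.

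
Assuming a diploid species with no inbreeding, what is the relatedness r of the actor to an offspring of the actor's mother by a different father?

Each parent–offspring link contributes a factor of 1/2, and independent paths through distinct common ancestors add.
Half-sibs share one parent — one path of length 2: r = (1/2)^2 = 1/4.

0.25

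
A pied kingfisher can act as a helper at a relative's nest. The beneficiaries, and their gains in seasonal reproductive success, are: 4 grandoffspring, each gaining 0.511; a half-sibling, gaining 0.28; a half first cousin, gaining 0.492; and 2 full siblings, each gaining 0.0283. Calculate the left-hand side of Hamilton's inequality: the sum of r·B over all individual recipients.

0.64005

r to a grandoffspring = 1/4 (two parent–offspring links: r = (1/2)^2 = 1/4).
r to a half-sibling = 1/4 (half-sibs share one parent — one path of length 2: r = (1/2)^2 = 1/4).
r to a half first cousin = 0.0625 (half first cousins share one grandparent — one path of length 4: r = (1/2)^4 = 1/16).
r to a full sibling = 0.5 (full sibs share both parents — two paths of length 2: r = 2·(1/2)^2 = 1/2).
Summing one r·B term per recipient: 4·0.25·0.511 + 1·0.25·0.28 + 1·0.0625·0.492 + 2·0.5·0.0283 = 0.64005.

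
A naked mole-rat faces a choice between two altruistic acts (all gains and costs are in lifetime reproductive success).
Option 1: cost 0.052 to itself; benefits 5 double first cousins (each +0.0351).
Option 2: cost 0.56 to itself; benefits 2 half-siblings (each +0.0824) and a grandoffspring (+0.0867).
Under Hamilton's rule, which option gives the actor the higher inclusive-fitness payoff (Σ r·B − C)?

Option 1: r to a double first cousin = 0.25.
Option 1: Σ r·B − C = (5·0.25·0.0351) − 0.052 = -0.008125.
Option 2: r to a half-sibling = 0.25.
Option 2: r to a grandoffspring = 0.25.
Option 2: Σ r·B − C = (2·0.25·0.0824 + 1·0.25·0.0867) − 0.56 = -0.497125.
Option 1 has the higher net inclusive-fitness payoff.

Option 1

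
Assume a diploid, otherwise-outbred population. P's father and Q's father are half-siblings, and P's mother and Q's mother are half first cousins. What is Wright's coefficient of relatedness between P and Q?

0.078125

Wright's path rule: contributions from independent ancestry routes add.
P and Q are related in two ways: half first cousins through their fathers (r = 1/16) and half second cousins through their mothers (r = 1/64).
r = 1/16 + 1/64 = 5/64 = 0.078125.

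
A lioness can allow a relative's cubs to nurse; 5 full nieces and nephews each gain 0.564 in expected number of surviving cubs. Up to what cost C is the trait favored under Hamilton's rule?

0.705

r to a full niece or nephew = 1/4 (full aunt/uncle↔niece/nephew: two paths of length 3 through the shared grandparent pair: r = 2·(1/2)^3 = 1/4).
Hamilton's rule: n·r·B > C, so the trait is favored while C < n·r·B = 5·0.25·0.564 = 0.705.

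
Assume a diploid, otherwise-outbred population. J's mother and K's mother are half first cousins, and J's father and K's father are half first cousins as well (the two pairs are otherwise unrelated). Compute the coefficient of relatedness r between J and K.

Wright's path rule: contributions from independent ancestry routes add.
J and K are related in two ways: half second cousins through their mothers (r = 1/64) and half second cousins through their fathers (r = 1/64).
r = 1/64 + 1/64 = 0.03125.

0.03125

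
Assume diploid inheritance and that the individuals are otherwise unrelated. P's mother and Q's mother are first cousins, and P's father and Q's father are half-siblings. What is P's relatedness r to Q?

0.09375

With two independent routes of shared ancestry, r is the sum of the two contributions.
P and Q are related in two ways: second cousins through their mothers (r = 1/32) and half first cousins through their fathers (r = 1/16).
r = 1/32 + 1/16 = 3/32 = 0.09375.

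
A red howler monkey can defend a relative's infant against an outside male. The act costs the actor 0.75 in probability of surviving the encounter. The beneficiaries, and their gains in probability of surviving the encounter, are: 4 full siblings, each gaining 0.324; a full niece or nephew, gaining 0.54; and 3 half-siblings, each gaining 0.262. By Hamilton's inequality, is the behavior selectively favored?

Yes

Hamilton's rule: the trait is favored when the sum of r·B over every recipient exceeds the actor's cost C.
r to a full sibling = 0.5 (full sibs share both parents — two paths of length 2: r = 2·(1/2)^2 = 1/2).
r to a full niece or nephew = 1/4 (full aunt/uncle↔niece/nephew: two paths of length 3 through the shared grandparent pair: r = 2·(1/2)^3 = 1/4).
r to a half-sibling = 0.25 (half-sibs share one parent — one path of length 2: r = (1/2)^2 = 1/4).
Summing one r·B term per recipient: 4·0.5·0.324 + 1·0.25·0.54 + 3·0.25·0.262 = 0.9795.
0.9795 > 0.75: the indirect benefit exceeds the cost.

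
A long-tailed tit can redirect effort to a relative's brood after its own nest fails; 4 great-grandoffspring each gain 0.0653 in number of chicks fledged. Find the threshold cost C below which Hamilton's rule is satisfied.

r to a great-grandoffspring = 1/8 (three parent–offspring links: r = (1/2)^3 = 1/8).
Hamilton's rule: n·r·B > C, so the trait is favored while C < n·r·B = 4·0.125·0.0653 = 0.03265.

0.03265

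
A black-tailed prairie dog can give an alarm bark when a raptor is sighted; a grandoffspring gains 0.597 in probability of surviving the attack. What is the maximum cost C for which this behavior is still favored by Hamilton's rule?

r to a grandoffspring = 1/4 (two parent–offspring links: r = (1/2)^2 = 1/4).
Hamilton's rule: n·r·B > C, so the trait is favored while C < n·r·B = 1·0.25·0.597 = 0.14925.

0.14925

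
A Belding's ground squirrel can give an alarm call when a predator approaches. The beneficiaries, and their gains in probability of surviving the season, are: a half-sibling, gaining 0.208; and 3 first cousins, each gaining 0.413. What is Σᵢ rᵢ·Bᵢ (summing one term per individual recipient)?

0.206875

r to a half-sibling = 0.25 (half-sibs share one parent — one path of length 2: r = (1/2)^2 = 1/4).
r to a first cousin = 0.125 (first cousins share one grandparent pair — two paths of length 4: r = 2·(1/2)^4 = 1/8).
Summing one r·B term per recipient: 1·0.25·0.208 + 3·0.125·0.413 = 0.206875.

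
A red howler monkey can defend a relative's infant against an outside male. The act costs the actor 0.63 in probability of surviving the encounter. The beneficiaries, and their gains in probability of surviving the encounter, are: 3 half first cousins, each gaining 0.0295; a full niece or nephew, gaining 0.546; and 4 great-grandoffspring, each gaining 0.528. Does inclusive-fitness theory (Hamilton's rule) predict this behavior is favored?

No

Hamilton's rule: the trait is favored when the sum of r·B over every recipient exceeds the actor's cost C.
r to a half first cousin = 1/16 (half first cousins share one grandparent — one path of length 4: r = (1/2)^4 = 1/16).
r to a full niece or nephew = 0.25 (full aunt/uncle↔niece/nephew: two paths of length 3 through the shared grandparent pair: r = 2·(1/2)^3 = 1/4).
r to a great-grandoffspring = 0.125 (three parent–offspring links: r = (1/2)^3 = 1/8).
Summing one r·B term per recipient: 3·0.0625·0.0295 + 1·0.25·0.546 + 4·0.125·0.528 = 0.40603125.
0.40603125 < 0.63: the indirect benefit is less than the cost.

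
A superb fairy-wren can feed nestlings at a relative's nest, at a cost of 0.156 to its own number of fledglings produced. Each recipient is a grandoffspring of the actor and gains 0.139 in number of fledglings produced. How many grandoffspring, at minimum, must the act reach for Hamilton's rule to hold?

r to a grandoffspring = 1/4 (two parent–offspring links: r = (1/2)^2 = 1/4).
Hamilton's rule: n·r·B > C  ⇒  n > C/(r·B) = 0.156/(0.25·0.139) = 4.489.
The smallest integer exceeding 4.489 is 5.

5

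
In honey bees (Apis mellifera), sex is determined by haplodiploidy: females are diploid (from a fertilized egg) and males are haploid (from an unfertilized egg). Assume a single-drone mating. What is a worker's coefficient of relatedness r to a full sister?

0.75

Haplodiploid full sisters inherit their father's entire haploid genome identically (contributing 1/2) and on average half of their mother's contribution (1/2 · 1/2 = 1/4); r = 1/2 + 1/4 = 3/4.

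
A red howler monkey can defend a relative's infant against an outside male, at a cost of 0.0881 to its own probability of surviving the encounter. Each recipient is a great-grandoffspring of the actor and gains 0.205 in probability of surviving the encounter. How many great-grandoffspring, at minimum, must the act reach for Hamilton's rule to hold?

r to a great-grandoffspring = 0.125 (three parent–offspring links: r = (1/2)^3 = 1/8).
Hamilton's rule: n·r·B > C  ⇒  n > C/(r·B) = 0.0881/(0.125·0.205) = 3.438.
The smallest integer exceeding 3.438 is 4.

4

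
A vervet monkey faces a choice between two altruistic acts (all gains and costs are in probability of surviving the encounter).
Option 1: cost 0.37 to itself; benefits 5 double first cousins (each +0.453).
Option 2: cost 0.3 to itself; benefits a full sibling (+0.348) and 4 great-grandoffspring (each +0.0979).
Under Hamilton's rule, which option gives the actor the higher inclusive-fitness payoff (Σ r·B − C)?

Option 1: r to a double first cousin = 0.25.
Option 1: Σ r·B − C = (5·0.25·0.453) − 0.37 = 0.19625.
Option 2: r to a full sibling = 0.5.
Option 2: r to a great-grandoffspring = 0.125.
Option 2: Σ r·B − C = (1·0.5·0.348 + 4·0.125·0.0979) − 0.3 = -0.07705.
Option 1 has the higher net inclusive-fitness payoff.

Option 1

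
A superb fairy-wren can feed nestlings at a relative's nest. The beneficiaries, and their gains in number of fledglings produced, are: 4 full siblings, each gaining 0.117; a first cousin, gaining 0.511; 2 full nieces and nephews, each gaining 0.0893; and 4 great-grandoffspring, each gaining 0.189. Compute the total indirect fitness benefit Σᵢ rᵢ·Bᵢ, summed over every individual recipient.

r to a full sibling = 1/2 (full sibs share both parents — two paths of length 2: r = 2·(1/2)^2 = 1/2).
r to a first cousin = 0.125 (first cousins share one grandparent pair — two paths of length 4: r = 2·(1/2)^4 = 1/8).
r to a full niece or nephew = 1/4 (full aunt/uncle↔niece/nephew: two paths of length 3 through the shared grandparent pair: r = 2·(1/2)^3 = 1/4).
r to a great-grandoffspring = 1/8 (three parent–offspring links: r = (1/2)^3 = 1/8).
Summing one r·B term per recipient: 4·0.5·0.117 + 1·0.125·0.511 + 2·0.25·0.0893 + 4·0.125·0.189 = 0.437025.

0.437025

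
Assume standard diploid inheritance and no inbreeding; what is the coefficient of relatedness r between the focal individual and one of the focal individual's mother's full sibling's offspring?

Each parent–offspring link contributes a factor of 1/2, and independent paths through distinct common ancestors add.
First cousins share one grandparent pair — two paths of length 4: r = 2·(1/2)^4 = 1/8.

0.125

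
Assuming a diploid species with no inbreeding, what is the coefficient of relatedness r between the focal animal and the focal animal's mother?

0.5

Each parent–offspring link contributes a factor of 1/2, and independent paths through distinct common ancestors add.
One parent–offspring link: r = (1/2)^1 = 1/2.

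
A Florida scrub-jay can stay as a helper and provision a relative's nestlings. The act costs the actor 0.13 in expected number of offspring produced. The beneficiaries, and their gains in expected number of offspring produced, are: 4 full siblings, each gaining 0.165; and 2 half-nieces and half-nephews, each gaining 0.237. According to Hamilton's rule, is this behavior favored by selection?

Hamilton's rule: the trait is favored when the sum of r·B over every recipient exceeds the actor's cost C.
r to a full sibling = 1/2 (full sibs share both parents — two paths of length 2: r = 2·(1/2)^2 = 1/2).
r to a half-niece or half-nephew = 1/8 (half-aunt/uncle↔niece/nephew: one path of length 3: r = (1/2)^3 = 1/8).
Summing one r·B term per recipient: 4·0.5·0.165 + 2·0.125·0.237 = 0.38925.
0.38925 > 0.13: the indirect benefit exceeds the cost.

Yes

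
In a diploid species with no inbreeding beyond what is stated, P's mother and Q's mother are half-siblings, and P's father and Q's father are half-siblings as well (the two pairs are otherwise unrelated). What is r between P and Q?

0.125

Independent pedigree routes through distinct common ancestors add.
P and Q are related in two ways: half first cousins through their mothers (r = 1/16) and half first cousins through their fathers (r = 1/16).
r = 1/16 + 1/16 = 0.125.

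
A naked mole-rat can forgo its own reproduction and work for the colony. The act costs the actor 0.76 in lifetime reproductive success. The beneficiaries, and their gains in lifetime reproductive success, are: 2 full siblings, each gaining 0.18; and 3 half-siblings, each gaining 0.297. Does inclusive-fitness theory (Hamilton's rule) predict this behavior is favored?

Hamilton's rule: the trait is favored when the sum of r·B over every recipient exceeds the actor's cost C.
r to a full sibling = 0.5 (full sibs share both parents — two paths of length 2: r = 2·(1/2)^2 = 1/2).
r to a half-sibling = 0.25 (half-sibs share one parent — one path of length 2: r = (1/2)^2 = 1/4).
Summing one r·B term per recipient: 2·0.5·0.18 + 3·0.25·0.297 = 0.40275.
0.40275 < 0.76: the indirect benefit is less than the cost.

No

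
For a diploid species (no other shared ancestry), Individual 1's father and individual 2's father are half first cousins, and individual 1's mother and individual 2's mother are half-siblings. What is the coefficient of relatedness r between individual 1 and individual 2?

0.078125

With two independent routes of shared ancestry, r is the sum of the two contributions.
Individual 1 and individual 2 are related in two ways: half second cousins through their fathers (r = 1/64) and half first cousins through their mothers (r = 1/16).
r = 1/64 + 1/16 = 0.078125.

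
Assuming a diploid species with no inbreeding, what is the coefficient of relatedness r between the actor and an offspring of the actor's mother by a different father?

Each parent–offspring link contributes a factor of 1/2, and independent paths through distinct common ancestors add.
Half-sibs share one parent — one path of length 2: r = (1/2)^2 = 1/4.

0.25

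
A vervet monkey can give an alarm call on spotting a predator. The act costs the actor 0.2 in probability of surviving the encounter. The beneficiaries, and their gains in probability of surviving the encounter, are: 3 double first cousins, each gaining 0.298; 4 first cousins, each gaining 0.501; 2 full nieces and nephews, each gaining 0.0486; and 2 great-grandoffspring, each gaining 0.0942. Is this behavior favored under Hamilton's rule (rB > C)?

Yes

Hamilton's rule: the trait is favored when the sum of r·B over every recipient exceeds the actor's cost C.
r to a double first cousin = 0.25 (double first cousins share both grandparent pairs — four paths of length 4: r = 4·(1/2)^4 = 1/4).
r to a first cousin = 0.125 (first cousins share one grandparent pair — two paths of length 4: r = 2·(1/2)^4 = 1/8).
r to a full niece or nephew = 0.25 (full aunt/uncle↔niece/nephew: two paths of length 3 through the shared grandparent pair: r = 2·(1/2)^3 = 1/4).
r to a great-grandoffspring = 1/8 (three parent–offspring links: r = (1/2)^3 = 1/8).
Summing one r·B term per recipient: 3·0.25·0.298 + 4·0.125·0.501 + 2·0.25·0.0486 + 2·0.125·0.0942 = 0.52185.
0.52185 > 0.2: the indirect benefit exceeds the cost.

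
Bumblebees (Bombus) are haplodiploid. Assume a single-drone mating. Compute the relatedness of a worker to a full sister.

Haplodiploid full sisters inherit their father's entire haploid genome identically (contributing 1/2) and on average half of their mother's contribution (1/2 · 1/2 = 1/4); r = 1/2 + 1/4 = 3/4.

0.75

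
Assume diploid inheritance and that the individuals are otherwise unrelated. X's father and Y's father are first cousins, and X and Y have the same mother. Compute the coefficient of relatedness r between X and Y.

0.28125

Relatedness sums over independent paths through distinct common ancestors.
X and Y are related in two ways: second cousins through their fathers (r = 1/32) and half-sibs through their shared mother (r = 1/4).
r = 1/32 + 1/4 = 0.28125.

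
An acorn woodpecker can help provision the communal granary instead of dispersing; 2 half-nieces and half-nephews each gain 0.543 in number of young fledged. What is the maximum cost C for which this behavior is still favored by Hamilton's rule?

r to a half-niece or half-nephew = 0.125 (half-aunt/uncle↔niece/nephew: one path of length 3: r = (1/2)^3 = 1/8).
Hamilton's rule: n·r·B > C, so the trait is favored while C < n·r·B = 2·0.125·0.543 = 0.13575.

0.13575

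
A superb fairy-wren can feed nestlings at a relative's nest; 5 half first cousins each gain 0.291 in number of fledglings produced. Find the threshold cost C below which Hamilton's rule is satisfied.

r to a half first cousin = 0.0625 (half first cousins share one grandparent — one path of length 4: r = (1/2)^4 = 1/16).
Hamilton's rule: n·r·B > C, so the trait is favored while C < n·r·B = 5·0.0625·0.291 = 0.0909375.

0.0909375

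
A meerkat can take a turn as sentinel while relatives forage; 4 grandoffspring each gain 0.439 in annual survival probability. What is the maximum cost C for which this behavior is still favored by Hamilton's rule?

0.439

r to a grandoffspring = 0.25 (two parent–offspring links: r = (1/2)^2 = 1/4).
Hamilton's rule: n·r·B > C, so the trait is favored while C < n·r·B = 4·0.25·0.439 = 0.439.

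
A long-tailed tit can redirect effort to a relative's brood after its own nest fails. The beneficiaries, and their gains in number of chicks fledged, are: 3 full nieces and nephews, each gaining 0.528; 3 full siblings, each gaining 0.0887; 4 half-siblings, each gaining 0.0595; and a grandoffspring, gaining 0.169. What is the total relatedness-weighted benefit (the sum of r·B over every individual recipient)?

r to a full niece or nephew = 0.25 (full aunt/uncle↔niece/nephew: two paths of length 3 through the shared grandparent pair: r = 2·(1/2)^3 = 1/4).
r to a full sibling = 1/2 (full sibs share both parents — two paths of length 2: r = 2·(1/2)^2 = 1/2).
r to a half-sibling = 1/4 (half-sibs share one parent — one path of length 2: r = (1/2)^2 = 1/4).
r to a grandoffspring = 0.25 (two parent–offspring links: r = (1/2)^2 = 1/4).
Summing one r·B term per recipient: 3·0.25·0.528 + 3·0.5·0.0887 + 4·0.25·0.0595 + 1·0.25·0.169 = 0.6308.

0.6308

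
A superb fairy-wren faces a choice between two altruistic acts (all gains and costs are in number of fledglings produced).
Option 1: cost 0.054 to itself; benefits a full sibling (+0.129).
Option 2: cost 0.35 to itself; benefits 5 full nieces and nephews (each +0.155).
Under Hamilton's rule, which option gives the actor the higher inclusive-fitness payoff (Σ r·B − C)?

Option 1: r to a full sibling = 0.5.
Option 1: Σ r·B − C = (1·0.5·0.129) − 0.054 = 0.0105.
Option 2: r to a full niece or nephew = 0.25.
Option 2: Σ r·B − C = (5·0.25·0.155) − 0.35 = -0.15625.
Option 1 has the higher net inclusive-fitness payoff.

Option 1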